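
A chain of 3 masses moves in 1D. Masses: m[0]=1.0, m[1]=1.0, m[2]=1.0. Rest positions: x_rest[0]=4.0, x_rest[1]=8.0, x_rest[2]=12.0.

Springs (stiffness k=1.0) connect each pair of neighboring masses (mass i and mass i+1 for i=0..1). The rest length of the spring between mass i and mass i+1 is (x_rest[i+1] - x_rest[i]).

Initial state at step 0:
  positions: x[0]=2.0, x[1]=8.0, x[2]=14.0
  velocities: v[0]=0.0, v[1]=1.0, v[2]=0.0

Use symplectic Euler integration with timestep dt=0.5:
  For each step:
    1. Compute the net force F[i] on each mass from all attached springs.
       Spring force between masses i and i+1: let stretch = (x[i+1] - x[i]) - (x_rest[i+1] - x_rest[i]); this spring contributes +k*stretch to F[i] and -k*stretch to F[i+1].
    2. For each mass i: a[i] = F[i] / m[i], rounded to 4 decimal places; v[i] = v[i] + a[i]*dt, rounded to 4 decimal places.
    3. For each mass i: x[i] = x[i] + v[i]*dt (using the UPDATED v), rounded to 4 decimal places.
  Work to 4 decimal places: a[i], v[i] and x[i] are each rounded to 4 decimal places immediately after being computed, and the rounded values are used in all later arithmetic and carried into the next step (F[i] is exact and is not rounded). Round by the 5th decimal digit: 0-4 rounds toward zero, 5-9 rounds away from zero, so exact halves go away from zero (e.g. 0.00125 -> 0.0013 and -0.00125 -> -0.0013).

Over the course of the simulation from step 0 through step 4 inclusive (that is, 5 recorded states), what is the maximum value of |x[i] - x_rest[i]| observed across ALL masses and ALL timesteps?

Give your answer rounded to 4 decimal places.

Answer: 2.0938

Derivation:
Step 0: x=[2.0000 8.0000 14.0000] v=[0.0000 1.0000 0.0000]
Step 1: x=[2.5000 8.5000 13.5000] v=[1.0000 1.0000 -1.0000]
Step 2: x=[3.5000 8.7500 12.7500] v=[2.0000 0.5000 -1.5000]
Step 3: x=[4.8125 8.6875 12.0000] v=[2.6250 -0.1250 -1.5000]
Step 4: x=[6.0938 8.4844 11.4219] v=[2.5625 -0.4063 -1.1563]
Max displacement = 2.0938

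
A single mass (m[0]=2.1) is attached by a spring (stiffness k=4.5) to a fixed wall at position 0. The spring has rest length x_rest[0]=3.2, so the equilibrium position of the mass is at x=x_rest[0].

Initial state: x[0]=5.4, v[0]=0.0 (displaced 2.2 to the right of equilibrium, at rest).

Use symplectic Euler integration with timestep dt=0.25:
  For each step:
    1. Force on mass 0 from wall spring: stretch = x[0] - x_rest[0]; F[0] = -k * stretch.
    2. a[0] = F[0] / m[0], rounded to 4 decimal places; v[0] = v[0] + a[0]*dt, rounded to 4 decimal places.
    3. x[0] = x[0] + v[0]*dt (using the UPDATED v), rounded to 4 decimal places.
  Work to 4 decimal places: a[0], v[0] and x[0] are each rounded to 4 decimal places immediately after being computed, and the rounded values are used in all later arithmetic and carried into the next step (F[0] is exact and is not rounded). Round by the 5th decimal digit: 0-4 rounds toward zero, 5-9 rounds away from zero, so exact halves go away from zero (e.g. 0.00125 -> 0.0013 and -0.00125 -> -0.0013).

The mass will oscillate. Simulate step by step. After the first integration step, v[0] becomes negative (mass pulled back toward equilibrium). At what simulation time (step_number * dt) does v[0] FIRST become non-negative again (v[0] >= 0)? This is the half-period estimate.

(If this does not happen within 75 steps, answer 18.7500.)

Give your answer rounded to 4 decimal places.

Answer: 2.2500

Derivation:
Step 0: x=[5.4000] v=[0.0000]
Step 1: x=[5.1054] v=[-1.1786]
Step 2: x=[4.5556] v=[-2.1994]
Step 3: x=[3.8242] v=[-2.9256]
Step 4: x=[3.0092] v=[-3.2600]
Step 5: x=[2.2198] v=[-3.1578]
Step 6: x=[1.5616] v=[-2.6327]
Step 7: x=[1.1229] v=[-1.7550]
Step 8: x=[0.9623] v=[-0.6423]
Step 9: x=[1.1014] v=[0.5565]
First v>=0 after going negative at step 9, time=2.2500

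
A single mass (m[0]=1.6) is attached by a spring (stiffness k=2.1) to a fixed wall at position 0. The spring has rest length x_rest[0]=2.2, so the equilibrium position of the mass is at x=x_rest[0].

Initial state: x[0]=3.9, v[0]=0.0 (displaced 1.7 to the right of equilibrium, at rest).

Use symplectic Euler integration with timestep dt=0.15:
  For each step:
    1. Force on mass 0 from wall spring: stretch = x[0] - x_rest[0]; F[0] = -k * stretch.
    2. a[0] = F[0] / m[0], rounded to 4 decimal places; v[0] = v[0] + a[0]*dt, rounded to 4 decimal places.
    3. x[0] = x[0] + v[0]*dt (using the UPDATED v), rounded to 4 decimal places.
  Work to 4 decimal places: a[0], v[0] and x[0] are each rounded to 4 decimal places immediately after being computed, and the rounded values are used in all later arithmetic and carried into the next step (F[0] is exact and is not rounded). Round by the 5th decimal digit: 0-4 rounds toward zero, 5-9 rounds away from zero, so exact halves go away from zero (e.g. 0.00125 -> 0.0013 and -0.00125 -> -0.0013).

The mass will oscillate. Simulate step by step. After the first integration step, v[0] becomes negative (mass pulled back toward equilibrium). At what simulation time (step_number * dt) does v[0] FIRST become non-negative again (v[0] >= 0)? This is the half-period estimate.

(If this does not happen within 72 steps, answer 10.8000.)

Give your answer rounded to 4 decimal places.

Answer: 2.8500

Derivation:
Step 0: x=[3.9000] v=[0.0000]
Step 1: x=[3.8498] v=[-0.3347]
Step 2: x=[3.7509] v=[-0.6595]
Step 3: x=[3.6062] v=[-0.9648]
Step 4: x=[3.4200] v=[-1.2416]
Step 5: x=[3.1977] v=[-1.4818]
Step 6: x=[2.9460] v=[-1.6782]
Step 7: x=[2.6722] v=[-1.8251]
Step 8: x=[2.3845] v=[-1.9181]
Step 9: x=[2.0913] v=[-1.9544]
Step 10: x=[1.8014] v=[-1.9330]
Step 11: x=[1.5232] v=[-1.8545]
Step 12: x=[1.2650] v=[-1.7213]
Step 13: x=[1.0344] v=[-1.5372]
Step 14: x=[0.8382] v=[-1.3077]
Step 15: x=[0.6823] v=[-1.0396]
Step 16: x=[0.5712] v=[-0.7408]
Step 17: x=[0.5082] v=[-0.4201]
Step 18: x=[0.4952] v=[-0.0870]
Step 19: x=[0.5325] v=[0.2486]
First v>=0 after going negative at step 19, time=2.8500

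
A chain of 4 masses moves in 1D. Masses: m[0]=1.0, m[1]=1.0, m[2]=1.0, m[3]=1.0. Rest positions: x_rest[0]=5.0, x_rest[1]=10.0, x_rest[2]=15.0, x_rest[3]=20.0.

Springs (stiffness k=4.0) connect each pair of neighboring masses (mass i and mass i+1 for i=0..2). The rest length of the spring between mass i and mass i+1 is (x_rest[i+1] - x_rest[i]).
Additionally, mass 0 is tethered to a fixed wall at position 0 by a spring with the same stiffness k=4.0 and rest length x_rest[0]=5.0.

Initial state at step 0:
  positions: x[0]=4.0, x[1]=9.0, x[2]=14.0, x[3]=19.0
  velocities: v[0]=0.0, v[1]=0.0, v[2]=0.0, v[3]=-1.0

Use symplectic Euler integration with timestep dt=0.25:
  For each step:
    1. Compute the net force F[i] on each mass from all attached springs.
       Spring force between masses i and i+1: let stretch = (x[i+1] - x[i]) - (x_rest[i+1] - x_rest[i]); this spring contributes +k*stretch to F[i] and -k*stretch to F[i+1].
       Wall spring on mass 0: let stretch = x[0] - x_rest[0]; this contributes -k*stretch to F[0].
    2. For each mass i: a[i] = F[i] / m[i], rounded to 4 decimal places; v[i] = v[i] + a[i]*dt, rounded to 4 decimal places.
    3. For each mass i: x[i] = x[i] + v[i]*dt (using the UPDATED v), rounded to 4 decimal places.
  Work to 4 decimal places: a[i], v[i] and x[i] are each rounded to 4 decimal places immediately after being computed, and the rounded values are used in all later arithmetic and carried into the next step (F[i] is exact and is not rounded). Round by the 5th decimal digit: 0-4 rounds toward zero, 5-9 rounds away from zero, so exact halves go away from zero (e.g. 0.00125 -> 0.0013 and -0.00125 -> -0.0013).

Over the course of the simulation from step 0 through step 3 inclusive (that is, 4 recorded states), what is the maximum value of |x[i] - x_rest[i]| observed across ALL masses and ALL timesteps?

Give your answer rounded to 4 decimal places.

Step 0: x=[4.0000 9.0000 14.0000 19.0000] v=[0.0000 0.0000 0.0000 -1.0000]
Step 1: x=[4.2500 9.0000 14.0000 18.7500] v=[1.0000 0.0000 0.0000 -1.0000]
Step 2: x=[4.6250 9.0625 13.9375 18.5625] v=[1.5000 0.2500 -0.2500 -0.7500]
Step 3: x=[4.9531 9.2344 13.8125 18.4688] v=[1.3125 0.6875 -0.5000 -0.3750]
Max displacement = 1.5312

Answer: 1.5312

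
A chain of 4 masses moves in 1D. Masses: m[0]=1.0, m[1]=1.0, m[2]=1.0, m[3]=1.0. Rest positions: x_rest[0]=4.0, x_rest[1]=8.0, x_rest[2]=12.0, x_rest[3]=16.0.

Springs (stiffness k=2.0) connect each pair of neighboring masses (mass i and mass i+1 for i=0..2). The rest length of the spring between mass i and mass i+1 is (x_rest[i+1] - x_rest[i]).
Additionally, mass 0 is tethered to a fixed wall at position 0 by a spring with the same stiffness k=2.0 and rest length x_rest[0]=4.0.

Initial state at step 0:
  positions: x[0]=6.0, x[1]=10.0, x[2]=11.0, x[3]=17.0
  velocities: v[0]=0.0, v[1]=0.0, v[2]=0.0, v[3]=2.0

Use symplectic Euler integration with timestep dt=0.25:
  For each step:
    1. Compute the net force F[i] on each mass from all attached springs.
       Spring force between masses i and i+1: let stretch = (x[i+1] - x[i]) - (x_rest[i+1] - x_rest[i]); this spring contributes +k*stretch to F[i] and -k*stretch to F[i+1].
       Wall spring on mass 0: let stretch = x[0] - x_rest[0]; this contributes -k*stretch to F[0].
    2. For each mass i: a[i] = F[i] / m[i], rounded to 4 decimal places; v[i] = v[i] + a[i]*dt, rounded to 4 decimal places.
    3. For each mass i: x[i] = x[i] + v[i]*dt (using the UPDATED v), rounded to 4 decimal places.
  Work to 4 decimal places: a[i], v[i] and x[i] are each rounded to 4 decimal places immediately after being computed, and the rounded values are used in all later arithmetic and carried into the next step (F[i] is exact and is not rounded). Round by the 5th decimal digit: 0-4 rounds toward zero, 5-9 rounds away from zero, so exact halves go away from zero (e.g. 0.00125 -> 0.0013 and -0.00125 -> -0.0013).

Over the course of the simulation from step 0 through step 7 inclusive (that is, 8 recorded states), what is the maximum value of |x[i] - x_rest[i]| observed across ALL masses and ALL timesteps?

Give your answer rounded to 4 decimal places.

Answer: 3.2060

Derivation:
Step 0: x=[6.0000 10.0000 11.0000 17.0000] v=[0.0000 0.0000 0.0000 2.0000]
Step 1: x=[5.7500 9.6250 11.6250 17.2500] v=[-1.0000 -1.5000 2.5000 1.0000]
Step 2: x=[5.2656 9.0156 12.7031 17.2969] v=[-1.9375 -2.4375 4.3125 0.1875]
Step 3: x=[4.5918 8.3984 13.8945 17.2696] v=[-2.6953 -2.4688 4.7657 -0.1094]
Step 4: x=[3.8198 7.9924 14.8208 17.3204] v=[-3.0879 -1.6241 3.7052 0.2031]
Step 5: x=[3.0919 7.9184 15.2060 17.5587] v=[-2.9115 -0.2962 1.5408 0.9533]
Step 6: x=[2.5809 8.1520 14.9743 18.0030] v=[-2.0442 0.9344 -0.9267 1.7770]
Step 7: x=[2.4436 8.5420 14.2684 18.5687] v=[-0.5491 1.5600 -2.8235 2.2627]
Max displacement = 3.2060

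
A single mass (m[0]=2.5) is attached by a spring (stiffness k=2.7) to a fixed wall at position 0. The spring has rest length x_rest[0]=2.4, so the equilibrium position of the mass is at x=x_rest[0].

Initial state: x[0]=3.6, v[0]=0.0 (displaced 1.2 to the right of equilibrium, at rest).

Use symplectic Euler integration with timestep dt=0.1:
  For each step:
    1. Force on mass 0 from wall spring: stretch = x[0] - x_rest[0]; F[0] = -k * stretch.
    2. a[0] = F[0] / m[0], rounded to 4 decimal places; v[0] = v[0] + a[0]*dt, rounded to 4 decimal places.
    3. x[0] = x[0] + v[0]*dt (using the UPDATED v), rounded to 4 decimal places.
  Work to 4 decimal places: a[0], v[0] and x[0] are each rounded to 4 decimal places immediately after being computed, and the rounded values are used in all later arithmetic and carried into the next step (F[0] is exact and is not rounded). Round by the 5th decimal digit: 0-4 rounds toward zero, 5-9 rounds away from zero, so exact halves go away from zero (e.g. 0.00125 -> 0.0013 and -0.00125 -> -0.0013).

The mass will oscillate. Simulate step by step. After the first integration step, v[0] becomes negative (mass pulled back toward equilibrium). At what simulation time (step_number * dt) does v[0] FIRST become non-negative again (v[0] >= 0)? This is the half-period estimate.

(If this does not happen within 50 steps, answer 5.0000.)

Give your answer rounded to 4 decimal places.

Answer: 3.1000

Derivation:
Step 0: x=[3.6000] v=[0.0000]
Step 1: x=[3.5870] v=[-0.1296]
Step 2: x=[3.5612] v=[-0.2578]
Step 3: x=[3.5229] v=[-0.3832]
Step 4: x=[3.4725] v=[-0.5045]
Step 5: x=[3.4105] v=[-0.6203]
Step 6: x=[3.3376] v=[-0.7294]
Step 7: x=[3.2545] v=[-0.8307]
Step 8: x=[3.1622] v=[-0.9230]
Step 9: x=[3.0617] v=[-1.0053]
Step 10: x=[2.9540] v=[-1.0768]
Step 11: x=[2.8403] v=[-1.1366]
Step 12: x=[2.7219] v=[-1.1842]
Step 13: x=[2.6000] v=[-1.2190]
Step 14: x=[2.4759] v=[-1.2406]
Step 15: x=[2.3510] v=[-1.2488]
Step 16: x=[2.2267] v=[-1.2435]
Step 17: x=[2.1042] v=[-1.2248]
Step 18: x=[1.9849] v=[-1.1929]
Step 19: x=[1.8701] v=[-1.1481]
Step 20: x=[1.7610] v=[-1.0909]
Step 21: x=[1.6588] v=[-1.0219]
Step 22: x=[1.5646] v=[-0.9419]
Step 23: x=[1.4794] v=[-0.8517]
Step 24: x=[1.4042] v=[-0.7523]
Step 25: x=[1.3397] v=[-0.6448]
Step 26: x=[1.2867] v=[-0.5303]
Step 27: x=[1.2457] v=[-0.4101]
Step 28: x=[1.2172] v=[-0.2854]
Step 29: x=[1.2014] v=[-0.1577]
Step 30: x=[1.1986] v=[-0.0283]
Step 31: x=[1.2088] v=[0.1015]
First v>=0 after going negative at step 31, time=3.1000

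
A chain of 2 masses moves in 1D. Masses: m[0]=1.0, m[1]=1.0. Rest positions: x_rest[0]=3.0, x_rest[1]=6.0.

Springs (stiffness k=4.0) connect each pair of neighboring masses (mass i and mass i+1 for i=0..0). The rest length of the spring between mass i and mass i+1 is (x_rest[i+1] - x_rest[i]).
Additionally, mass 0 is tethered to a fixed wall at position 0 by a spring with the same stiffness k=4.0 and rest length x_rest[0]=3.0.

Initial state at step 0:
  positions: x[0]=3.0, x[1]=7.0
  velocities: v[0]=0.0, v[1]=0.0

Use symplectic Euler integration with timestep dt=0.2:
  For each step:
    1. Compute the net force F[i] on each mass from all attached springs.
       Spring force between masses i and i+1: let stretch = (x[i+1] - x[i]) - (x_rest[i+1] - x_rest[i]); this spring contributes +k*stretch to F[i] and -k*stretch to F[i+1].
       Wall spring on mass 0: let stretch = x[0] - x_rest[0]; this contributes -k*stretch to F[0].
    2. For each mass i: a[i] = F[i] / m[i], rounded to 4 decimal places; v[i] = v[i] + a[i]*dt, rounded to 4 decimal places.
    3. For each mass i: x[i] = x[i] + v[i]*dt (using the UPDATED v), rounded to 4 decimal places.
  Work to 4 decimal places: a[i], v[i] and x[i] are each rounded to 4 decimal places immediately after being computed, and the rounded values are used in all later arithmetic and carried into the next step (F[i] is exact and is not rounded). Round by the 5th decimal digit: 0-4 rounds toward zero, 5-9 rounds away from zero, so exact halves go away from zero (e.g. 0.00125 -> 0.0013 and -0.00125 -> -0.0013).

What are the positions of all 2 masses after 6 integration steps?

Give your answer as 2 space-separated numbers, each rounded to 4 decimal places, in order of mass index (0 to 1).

Answer: 3.1782 5.8493

Derivation:
Step 0: x=[3.0000 7.0000] v=[0.0000 0.0000]
Step 1: x=[3.1600 6.8400] v=[0.8000 -0.8000]
Step 2: x=[3.4032 6.5712] v=[1.2160 -1.3440]
Step 3: x=[3.6088 6.2755] v=[1.0278 -1.4784]
Step 4: x=[3.6636 6.0331] v=[0.2741 -1.2118]
Step 5: x=[3.5114 5.8916] v=[-0.7612 -0.7074]
Step 6: x=[3.1782 5.8493] v=[-1.6662 -0.2116]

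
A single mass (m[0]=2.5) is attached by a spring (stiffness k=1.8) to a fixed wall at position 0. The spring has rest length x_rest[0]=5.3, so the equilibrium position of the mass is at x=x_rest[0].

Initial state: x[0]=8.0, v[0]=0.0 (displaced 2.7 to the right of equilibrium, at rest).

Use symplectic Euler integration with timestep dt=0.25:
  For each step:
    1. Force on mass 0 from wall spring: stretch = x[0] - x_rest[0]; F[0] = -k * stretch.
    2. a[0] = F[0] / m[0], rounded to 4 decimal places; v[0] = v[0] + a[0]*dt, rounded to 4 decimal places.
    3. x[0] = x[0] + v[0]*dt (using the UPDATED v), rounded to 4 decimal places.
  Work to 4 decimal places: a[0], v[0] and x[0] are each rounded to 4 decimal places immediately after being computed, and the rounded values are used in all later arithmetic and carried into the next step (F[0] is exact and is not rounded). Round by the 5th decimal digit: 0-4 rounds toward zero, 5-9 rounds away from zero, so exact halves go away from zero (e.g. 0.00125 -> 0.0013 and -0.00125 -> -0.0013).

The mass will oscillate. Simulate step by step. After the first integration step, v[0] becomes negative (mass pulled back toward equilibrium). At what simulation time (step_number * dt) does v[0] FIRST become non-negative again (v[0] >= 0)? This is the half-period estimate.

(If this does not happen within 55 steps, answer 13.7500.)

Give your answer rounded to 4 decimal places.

Step 0: x=[8.0000] v=[0.0000]
Step 1: x=[7.8785] v=[-0.4860]
Step 2: x=[7.6410] v=[-0.9501]
Step 3: x=[7.2981] v=[-1.3715]
Step 4: x=[6.8653] v=[-1.7312]
Step 5: x=[6.3621] v=[-2.0130]
Step 6: x=[5.8111] v=[-2.2042]
Step 7: x=[5.2371] v=[-2.2962]
Step 8: x=[4.6659] v=[-2.2849]
Step 9: x=[4.1232] v=[-2.1708]
Step 10: x=[3.6335] v=[-1.9590]
Step 11: x=[3.2188] v=[-1.6590]
Step 12: x=[2.8977] v=[-1.2844]
Step 13: x=[2.6847] v=[-0.8520]
Step 14: x=[2.5894] v=[-0.3813]
Step 15: x=[2.6161] v=[0.1066]
First v>=0 after going negative at step 15, time=3.7500

Answer: 3.7500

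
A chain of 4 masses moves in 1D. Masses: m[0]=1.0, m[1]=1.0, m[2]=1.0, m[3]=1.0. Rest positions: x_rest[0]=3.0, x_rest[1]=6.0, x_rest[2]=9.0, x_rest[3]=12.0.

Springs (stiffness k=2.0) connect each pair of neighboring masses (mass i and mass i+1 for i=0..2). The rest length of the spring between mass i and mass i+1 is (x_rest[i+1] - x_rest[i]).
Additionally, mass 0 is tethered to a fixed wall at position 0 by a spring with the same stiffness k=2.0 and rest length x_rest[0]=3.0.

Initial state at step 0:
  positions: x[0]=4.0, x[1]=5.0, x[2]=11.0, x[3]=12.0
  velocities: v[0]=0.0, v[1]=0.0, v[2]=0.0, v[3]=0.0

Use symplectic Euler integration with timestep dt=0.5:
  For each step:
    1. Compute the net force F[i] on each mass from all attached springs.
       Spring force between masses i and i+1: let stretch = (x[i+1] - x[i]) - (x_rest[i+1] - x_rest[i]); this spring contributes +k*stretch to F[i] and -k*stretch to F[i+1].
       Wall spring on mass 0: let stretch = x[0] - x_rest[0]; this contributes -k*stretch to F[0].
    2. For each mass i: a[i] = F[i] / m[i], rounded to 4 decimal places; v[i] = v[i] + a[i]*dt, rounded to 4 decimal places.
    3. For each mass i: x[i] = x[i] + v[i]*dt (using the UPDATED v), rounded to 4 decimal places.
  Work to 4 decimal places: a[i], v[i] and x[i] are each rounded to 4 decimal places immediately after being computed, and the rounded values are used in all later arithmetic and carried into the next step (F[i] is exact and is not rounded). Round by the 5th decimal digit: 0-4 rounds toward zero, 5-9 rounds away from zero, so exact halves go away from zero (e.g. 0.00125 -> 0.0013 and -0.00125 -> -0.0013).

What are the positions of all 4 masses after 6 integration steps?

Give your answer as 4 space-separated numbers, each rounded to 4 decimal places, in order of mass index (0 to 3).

Step 0: x=[4.0000 5.0000 11.0000 12.0000] v=[0.0000 0.0000 0.0000 0.0000]
Step 1: x=[2.5000 7.5000 8.5000 13.0000] v=[-3.0000 5.0000 -5.0000 2.0000]
Step 2: x=[2.2500 8.0000 7.7500 13.2500] v=[-0.5000 1.0000 -1.5000 0.5000]
Step 3: x=[3.7500 5.5000 9.8750 12.2500] v=[3.0000 -5.0000 4.2500 -2.0000]
Step 4: x=[4.2500 4.3125 11.0000 11.5625] v=[1.0000 -2.3750 2.2500 -1.3750]
Step 5: x=[2.6563 6.4375 9.0625 12.0938] v=[-3.1875 4.2500 -3.8750 1.0625]
Step 6: x=[1.6250 7.9844 7.3282 12.6094] v=[-2.0626 3.0938 -3.4687 1.0312]

Answer: 1.6250 7.9844 7.3282 12.6094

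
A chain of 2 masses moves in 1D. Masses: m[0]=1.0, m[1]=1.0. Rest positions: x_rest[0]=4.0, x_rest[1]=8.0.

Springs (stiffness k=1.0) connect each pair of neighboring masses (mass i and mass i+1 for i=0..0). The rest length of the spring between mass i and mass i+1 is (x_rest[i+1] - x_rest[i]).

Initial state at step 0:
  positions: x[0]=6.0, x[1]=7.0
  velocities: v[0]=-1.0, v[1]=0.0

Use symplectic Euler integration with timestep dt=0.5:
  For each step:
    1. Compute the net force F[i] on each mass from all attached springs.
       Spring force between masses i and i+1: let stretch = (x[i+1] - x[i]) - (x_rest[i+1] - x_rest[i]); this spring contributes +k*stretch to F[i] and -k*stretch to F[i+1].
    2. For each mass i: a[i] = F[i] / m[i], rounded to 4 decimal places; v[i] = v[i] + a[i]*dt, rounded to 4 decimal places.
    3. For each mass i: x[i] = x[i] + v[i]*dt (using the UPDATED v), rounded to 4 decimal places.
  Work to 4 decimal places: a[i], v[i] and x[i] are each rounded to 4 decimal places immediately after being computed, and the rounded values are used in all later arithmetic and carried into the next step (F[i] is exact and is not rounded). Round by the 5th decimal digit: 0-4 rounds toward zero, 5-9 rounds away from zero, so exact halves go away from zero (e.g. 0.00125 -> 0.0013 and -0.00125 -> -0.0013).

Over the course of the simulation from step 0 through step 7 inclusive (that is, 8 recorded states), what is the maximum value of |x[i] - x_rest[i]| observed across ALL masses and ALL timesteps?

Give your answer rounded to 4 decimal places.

Answer: 2.6484

Derivation:
Step 0: x=[6.0000 7.0000] v=[-1.0000 0.0000]
Step 1: x=[4.7500 7.7500] v=[-2.5000 1.5000]
Step 2: x=[3.2500 8.7500] v=[-3.0000 2.0000]
Step 3: x=[2.1250 9.3750] v=[-2.2500 1.2500]
Step 4: x=[1.8125 9.1875] v=[-0.6250 -0.3750]
Step 5: x=[2.3438 8.1563] v=[1.0625 -2.0625]
Step 6: x=[3.3282 6.6719] v=[1.9688 -2.9688]
Step 7: x=[4.1486 5.3516] v=[1.6407 -2.6407]
Max displacement = 2.6484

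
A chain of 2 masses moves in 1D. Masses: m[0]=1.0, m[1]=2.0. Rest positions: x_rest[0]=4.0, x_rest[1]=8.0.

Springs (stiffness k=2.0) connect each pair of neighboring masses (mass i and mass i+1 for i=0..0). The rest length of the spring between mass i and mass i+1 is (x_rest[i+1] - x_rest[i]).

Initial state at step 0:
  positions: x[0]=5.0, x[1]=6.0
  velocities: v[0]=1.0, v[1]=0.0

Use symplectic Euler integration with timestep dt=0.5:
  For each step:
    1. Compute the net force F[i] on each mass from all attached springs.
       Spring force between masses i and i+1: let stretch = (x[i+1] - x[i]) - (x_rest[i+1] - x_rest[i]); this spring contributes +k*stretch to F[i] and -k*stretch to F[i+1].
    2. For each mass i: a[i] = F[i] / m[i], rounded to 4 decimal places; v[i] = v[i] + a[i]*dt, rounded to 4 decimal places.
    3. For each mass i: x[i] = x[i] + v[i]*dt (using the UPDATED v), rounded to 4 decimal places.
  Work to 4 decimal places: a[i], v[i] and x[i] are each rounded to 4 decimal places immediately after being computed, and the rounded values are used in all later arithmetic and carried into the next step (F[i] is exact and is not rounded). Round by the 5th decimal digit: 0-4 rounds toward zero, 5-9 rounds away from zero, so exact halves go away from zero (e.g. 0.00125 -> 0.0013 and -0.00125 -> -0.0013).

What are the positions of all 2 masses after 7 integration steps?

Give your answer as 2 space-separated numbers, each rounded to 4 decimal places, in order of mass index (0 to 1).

Step 0: x=[5.0000 6.0000] v=[1.0000 0.0000]
Step 1: x=[4.0000 6.7500] v=[-2.0000 1.5000]
Step 2: x=[2.3750 7.8125] v=[-3.2500 2.1250]
Step 3: x=[1.4688 8.5157] v=[-1.8125 1.4063]
Step 4: x=[2.0860 8.4571] v=[1.2344 -0.1172]
Step 5: x=[3.8888 7.8057] v=[3.6055 -1.3028]
Step 6: x=[5.6500 7.1751] v=[3.5224 -1.2613]
Step 7: x=[6.1738 7.1632] v=[1.0475 -0.0239]

Answer: 6.1738 7.1632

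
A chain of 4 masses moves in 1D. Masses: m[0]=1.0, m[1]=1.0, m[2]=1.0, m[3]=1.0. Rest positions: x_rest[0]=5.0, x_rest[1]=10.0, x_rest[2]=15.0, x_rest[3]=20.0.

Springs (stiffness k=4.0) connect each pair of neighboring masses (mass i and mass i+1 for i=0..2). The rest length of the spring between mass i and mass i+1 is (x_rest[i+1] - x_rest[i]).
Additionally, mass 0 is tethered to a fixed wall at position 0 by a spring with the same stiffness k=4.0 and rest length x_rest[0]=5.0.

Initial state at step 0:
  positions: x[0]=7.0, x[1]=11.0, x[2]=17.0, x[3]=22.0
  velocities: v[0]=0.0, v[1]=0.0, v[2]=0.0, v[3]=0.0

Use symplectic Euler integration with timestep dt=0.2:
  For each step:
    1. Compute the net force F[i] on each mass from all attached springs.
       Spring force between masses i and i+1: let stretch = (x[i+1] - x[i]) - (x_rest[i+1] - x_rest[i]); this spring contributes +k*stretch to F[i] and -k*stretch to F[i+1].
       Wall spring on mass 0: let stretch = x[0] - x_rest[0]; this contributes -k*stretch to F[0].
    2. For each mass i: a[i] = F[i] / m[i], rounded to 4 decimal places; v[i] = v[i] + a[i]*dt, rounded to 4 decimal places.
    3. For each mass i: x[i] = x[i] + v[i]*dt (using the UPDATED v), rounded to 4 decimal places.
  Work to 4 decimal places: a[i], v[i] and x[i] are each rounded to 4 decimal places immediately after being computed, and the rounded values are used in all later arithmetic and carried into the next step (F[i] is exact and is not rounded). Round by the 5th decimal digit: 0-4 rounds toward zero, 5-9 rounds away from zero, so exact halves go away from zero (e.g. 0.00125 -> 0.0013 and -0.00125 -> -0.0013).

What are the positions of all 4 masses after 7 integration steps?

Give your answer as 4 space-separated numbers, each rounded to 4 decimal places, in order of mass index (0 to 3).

Step 0: x=[7.0000 11.0000 17.0000 22.0000] v=[0.0000 0.0000 0.0000 0.0000]
Step 1: x=[6.5200 11.3200 16.8400 22.0000] v=[-2.4000 1.6000 -0.8000 0.0000]
Step 2: x=[5.7648 11.7552 16.6224 21.9744] v=[-3.7760 2.1760 -1.0880 -0.1280]
Step 3: x=[5.0457 12.0107 16.4824 21.8925] v=[-3.5955 1.2774 -0.7002 -0.4096]
Step 4: x=[4.6337 11.8673 16.4925 21.7450] v=[-2.0601 -0.7172 0.0505 -0.7377]
Step 5: x=[4.6377 11.3065 16.6030 21.5571] v=[0.0198 -2.8039 0.5523 -0.9397]
Step 6: x=[4.9666 10.5262 16.6587 21.3765] v=[1.6447 -3.9017 0.2784 -0.9030]
Step 7: x=[5.3904 9.8375 16.4880 21.2411] v=[2.1191 -3.4434 -0.8534 -0.6772]

Answer: 5.3904 9.8375 16.4880 21.2411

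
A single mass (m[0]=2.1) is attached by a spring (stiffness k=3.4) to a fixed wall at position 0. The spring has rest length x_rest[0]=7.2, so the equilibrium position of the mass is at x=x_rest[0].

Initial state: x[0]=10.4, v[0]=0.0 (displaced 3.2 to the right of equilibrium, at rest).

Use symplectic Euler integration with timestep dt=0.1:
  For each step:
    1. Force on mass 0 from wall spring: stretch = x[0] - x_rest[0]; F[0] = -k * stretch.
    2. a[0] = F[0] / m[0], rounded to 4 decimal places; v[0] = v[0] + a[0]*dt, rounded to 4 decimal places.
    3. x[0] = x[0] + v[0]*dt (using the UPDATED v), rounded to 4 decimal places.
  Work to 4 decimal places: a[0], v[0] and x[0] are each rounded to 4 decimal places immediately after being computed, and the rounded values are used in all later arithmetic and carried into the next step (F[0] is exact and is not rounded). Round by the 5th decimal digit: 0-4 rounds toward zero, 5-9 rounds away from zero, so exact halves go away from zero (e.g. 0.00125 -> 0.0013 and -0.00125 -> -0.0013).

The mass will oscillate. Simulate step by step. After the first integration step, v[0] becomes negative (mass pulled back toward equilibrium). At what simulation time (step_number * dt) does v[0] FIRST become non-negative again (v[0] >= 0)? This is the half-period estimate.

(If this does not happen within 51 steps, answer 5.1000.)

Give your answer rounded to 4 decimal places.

Answer: 2.5000

Derivation:
Step 0: x=[10.4000] v=[0.0000]
Step 1: x=[10.3482] v=[-0.5181]
Step 2: x=[10.2454] v=[-1.0278]
Step 3: x=[10.0933] v=[-1.5209]
Step 4: x=[9.8944] v=[-1.9893]
Step 5: x=[9.6519] v=[-2.4255]
Step 6: x=[9.3697] v=[-2.8225]
Step 7: x=[9.0523] v=[-3.1738]
Step 8: x=[8.7049] v=[-3.4737]
Step 9: x=[8.3332] v=[-3.7174]
Step 10: x=[7.9431] v=[-3.9009]
Step 11: x=[7.5410] v=[-4.0212]
Step 12: x=[7.1334] v=[-4.0764]
Step 13: x=[6.7268] v=[-4.0656]
Step 14: x=[6.3279] v=[-3.9890]
Step 15: x=[5.9431] v=[-3.8478]
Step 16: x=[5.5787] v=[-3.6443]
Step 17: x=[5.2405] v=[-3.3818]
Step 18: x=[4.9340] v=[-3.0646]
Step 19: x=[4.6642] v=[-2.6977]
Step 20: x=[4.4355] v=[-2.2871]
Step 21: x=[4.2516] v=[-1.8395]
Step 22: x=[4.1154] v=[-1.3621]
Step 23: x=[4.0291] v=[-0.8627]
Step 24: x=[3.9942] v=[-0.3493]
Step 25: x=[4.0112] v=[0.1697]
First v>=0 after going negative at step 25, time=2.5000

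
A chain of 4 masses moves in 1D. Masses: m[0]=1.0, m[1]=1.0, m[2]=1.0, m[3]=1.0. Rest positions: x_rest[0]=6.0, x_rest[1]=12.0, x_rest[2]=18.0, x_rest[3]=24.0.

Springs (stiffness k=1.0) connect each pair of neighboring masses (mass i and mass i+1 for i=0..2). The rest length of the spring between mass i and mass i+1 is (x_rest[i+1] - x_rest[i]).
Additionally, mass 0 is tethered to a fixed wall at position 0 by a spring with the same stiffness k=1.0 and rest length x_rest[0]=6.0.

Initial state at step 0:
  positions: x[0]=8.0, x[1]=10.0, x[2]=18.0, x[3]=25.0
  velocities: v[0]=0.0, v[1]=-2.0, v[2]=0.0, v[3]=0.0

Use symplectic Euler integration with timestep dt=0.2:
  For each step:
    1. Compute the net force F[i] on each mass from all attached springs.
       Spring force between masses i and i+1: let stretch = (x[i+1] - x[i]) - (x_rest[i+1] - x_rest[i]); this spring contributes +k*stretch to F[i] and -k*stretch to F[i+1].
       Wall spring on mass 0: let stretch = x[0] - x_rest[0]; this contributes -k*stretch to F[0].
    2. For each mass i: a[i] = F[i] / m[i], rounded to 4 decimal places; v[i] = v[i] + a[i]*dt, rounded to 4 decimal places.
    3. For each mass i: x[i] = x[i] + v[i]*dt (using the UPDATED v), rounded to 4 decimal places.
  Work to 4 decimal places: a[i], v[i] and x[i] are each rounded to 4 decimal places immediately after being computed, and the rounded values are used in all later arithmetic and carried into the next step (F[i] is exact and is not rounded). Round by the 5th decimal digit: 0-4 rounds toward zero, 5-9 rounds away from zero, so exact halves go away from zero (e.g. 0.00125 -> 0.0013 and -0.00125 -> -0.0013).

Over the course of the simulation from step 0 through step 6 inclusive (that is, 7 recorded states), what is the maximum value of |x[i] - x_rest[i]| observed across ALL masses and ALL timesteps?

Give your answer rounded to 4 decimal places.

Answer: 2.1600

Derivation:
Step 0: x=[8.0000 10.0000 18.0000 25.0000] v=[0.0000 -2.0000 0.0000 0.0000]
Step 1: x=[7.7600 9.8400 17.9600 24.9600] v=[-1.2000 -0.8000 -0.2000 -0.2000]
Step 2: x=[7.2928 9.9216 17.8752 24.8800] v=[-2.3360 0.4080 -0.4240 -0.4000]
Step 3: x=[6.6390 10.2162 17.7524 24.7598] v=[-3.2688 1.4730 -0.6138 -0.6010]
Step 4: x=[5.8628 10.6692 17.6085 24.5993] v=[-3.8812 2.2648 -0.7196 -0.8025]
Step 5: x=[5.0443 11.2075 17.4666 24.3992] v=[-4.0925 2.6914 -0.7093 -1.0007]
Step 6: x=[4.2706 11.7496 17.3517 24.1618] v=[-3.8687 2.7106 -0.5746 -1.1872]
Max displacement = 2.1600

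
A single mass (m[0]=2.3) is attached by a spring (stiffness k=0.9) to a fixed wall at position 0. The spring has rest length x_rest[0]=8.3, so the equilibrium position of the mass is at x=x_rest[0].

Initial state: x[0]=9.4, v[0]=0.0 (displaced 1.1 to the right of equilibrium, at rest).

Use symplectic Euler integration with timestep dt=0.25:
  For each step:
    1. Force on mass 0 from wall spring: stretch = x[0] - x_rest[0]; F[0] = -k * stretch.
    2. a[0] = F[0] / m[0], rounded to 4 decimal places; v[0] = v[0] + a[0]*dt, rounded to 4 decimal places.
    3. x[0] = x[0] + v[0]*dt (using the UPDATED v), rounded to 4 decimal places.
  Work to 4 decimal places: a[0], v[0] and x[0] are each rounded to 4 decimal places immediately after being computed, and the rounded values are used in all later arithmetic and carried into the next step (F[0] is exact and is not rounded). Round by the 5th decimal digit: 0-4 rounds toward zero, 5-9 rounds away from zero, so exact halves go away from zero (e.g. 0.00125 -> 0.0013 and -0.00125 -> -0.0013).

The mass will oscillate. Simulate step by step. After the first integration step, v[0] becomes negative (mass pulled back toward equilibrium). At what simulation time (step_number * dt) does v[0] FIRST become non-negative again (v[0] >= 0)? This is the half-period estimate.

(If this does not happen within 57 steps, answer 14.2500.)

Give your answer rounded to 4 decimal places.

Answer: 5.2500

Derivation:
Step 0: x=[9.4000] v=[0.0000]
Step 1: x=[9.3731] v=[-0.1076]
Step 2: x=[9.3200] v=[-0.2126]
Step 3: x=[9.2419] v=[-0.3124]
Step 4: x=[9.1408] v=[-0.4046]
Step 5: x=[9.0191] v=[-0.4869]
Step 6: x=[8.8798] v=[-0.5573]
Step 7: x=[8.7263] v=[-0.6140]
Step 8: x=[8.5624] v=[-0.6557]
Step 9: x=[8.3921] v=[-0.6814]
Step 10: x=[8.2195] v=[-0.6904]
Step 11: x=[8.0489] v=[-0.6825]
Step 12: x=[7.8844] v=[-0.6579]
Step 13: x=[7.7301] v=[-0.6173]
Step 14: x=[7.5897] v=[-0.5616]
Step 15: x=[7.4667] v=[-0.4921]
Step 16: x=[7.3641] v=[-0.4106]
Step 17: x=[7.2843] v=[-0.3191]
Step 18: x=[7.2294] v=[-0.2198]
Step 19: x=[7.2006] v=[-0.1151]
Step 20: x=[7.1987] v=[-0.0076]
Step 21: x=[7.2237] v=[0.1001]
First v>=0 after going negative at step 21, time=5.2500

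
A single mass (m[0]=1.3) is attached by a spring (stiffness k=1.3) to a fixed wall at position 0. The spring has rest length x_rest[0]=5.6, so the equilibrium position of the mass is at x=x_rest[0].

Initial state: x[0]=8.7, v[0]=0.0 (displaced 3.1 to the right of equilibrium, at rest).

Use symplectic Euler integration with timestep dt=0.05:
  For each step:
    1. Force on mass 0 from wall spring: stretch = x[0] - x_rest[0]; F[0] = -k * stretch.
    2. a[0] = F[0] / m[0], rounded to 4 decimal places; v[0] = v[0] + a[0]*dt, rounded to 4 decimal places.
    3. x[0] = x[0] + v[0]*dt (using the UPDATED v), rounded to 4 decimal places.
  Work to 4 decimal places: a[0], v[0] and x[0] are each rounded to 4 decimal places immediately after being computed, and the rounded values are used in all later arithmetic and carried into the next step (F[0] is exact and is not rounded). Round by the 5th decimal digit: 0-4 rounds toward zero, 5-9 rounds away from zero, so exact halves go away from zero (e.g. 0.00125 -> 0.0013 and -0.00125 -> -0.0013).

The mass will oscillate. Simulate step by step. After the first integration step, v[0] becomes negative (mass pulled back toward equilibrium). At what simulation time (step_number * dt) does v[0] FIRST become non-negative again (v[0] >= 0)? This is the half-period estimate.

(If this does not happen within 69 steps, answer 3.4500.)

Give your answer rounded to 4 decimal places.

Step 0: x=[8.7000] v=[0.0000]
Step 1: x=[8.6923] v=[-0.1550]
Step 2: x=[8.6768] v=[-0.3096]
Step 3: x=[8.6536] v=[-0.4634]
Step 4: x=[8.6228] v=[-0.6161]
Step 5: x=[8.5844] v=[-0.7672]
Step 6: x=[8.5386] v=[-0.9164]
Step 7: x=[8.4854] v=[-1.0633]
Step 8: x=[8.4250] v=[-1.2076]
Step 9: x=[8.3576] v=[-1.3489]
Step 10: x=[8.2833] v=[-1.4868]
Step 11: x=[8.2023] v=[-1.6210]
Step 12: x=[8.1147] v=[-1.7511]
Step 13: x=[8.0209] v=[-1.8768]
Step 14: x=[7.9210] v=[-1.9978]
Step 15: x=[7.8153] v=[-2.1139]
Step 16: x=[7.7041] v=[-2.2247]
Step 17: x=[7.5876] v=[-2.3299]
Step 18: x=[7.4661] v=[-2.4293]
Step 19: x=[7.3400] v=[-2.5226]
Step 20: x=[7.2095] v=[-2.6096]
Step 21: x=[7.0750] v=[-2.6901]
Step 22: x=[6.9368] v=[-2.7639]
Step 23: x=[6.7953] v=[-2.8307]
Step 24: x=[6.6508] v=[-2.8905]
Step 25: x=[6.5037] v=[-2.9430]
Step 26: x=[6.3543] v=[-2.9882]
Step 27: x=[6.2030] v=[-3.0259]
Step 28: x=[6.0502] v=[-3.0561]
Step 29: x=[5.8963] v=[-3.0786]
Step 30: x=[5.7416] v=[-3.0934]
Step 31: x=[5.5866] v=[-3.1005]
Step 32: x=[5.4316] v=[-3.0998]
Step 33: x=[5.2770] v=[-3.0914]
Step 34: x=[5.1232] v=[-3.0753]
Step 35: x=[4.9706] v=[-3.0515]
Step 36: x=[4.8196] v=[-3.0200]
Step 37: x=[4.6706] v=[-2.9810]
Step 38: x=[4.5239] v=[-2.9345]
Step 39: x=[4.3799] v=[-2.8807]
Step 40: x=[4.2389] v=[-2.8197]
Step 41: x=[4.1013] v=[-2.7516]
Step 42: x=[3.9675] v=[-2.6767]
Step 43: x=[3.8377] v=[-2.5951]
Step 44: x=[3.7124] v=[-2.5070]
Step 45: x=[3.5918] v=[-2.4126]
Step 46: x=[3.4762] v=[-2.3122]
Step 47: x=[3.3659] v=[-2.2060]
Step 48: x=[3.2612] v=[-2.0943]
Step 49: x=[3.1623] v=[-1.9774]
Step 50: x=[3.0695] v=[-1.8555]
Step 51: x=[2.9831] v=[-1.7290]
Step 52: x=[2.9032] v=[-1.5982]
Step 53: x=[2.8300] v=[-1.4634]
Step 54: x=[2.7638] v=[-1.3249]
Step 55: x=[2.7046] v=[-1.1831]
Step 56: x=[2.6527] v=[-1.0383]
Step 57: x=[2.6082] v=[-0.8909]
Step 58: x=[2.5711] v=[-0.7413]
Step 59: x=[2.5416] v=[-0.5899]
Step 60: x=[2.5198] v=[-0.4370]
Step 61: x=[2.5057] v=[-0.2830]
Step 62: x=[2.4993] v=[-0.1283]
Step 63: x=[2.5006] v=[0.0267]
First v>=0 after going negative at step 63, time=3.1500

Answer: 3.1500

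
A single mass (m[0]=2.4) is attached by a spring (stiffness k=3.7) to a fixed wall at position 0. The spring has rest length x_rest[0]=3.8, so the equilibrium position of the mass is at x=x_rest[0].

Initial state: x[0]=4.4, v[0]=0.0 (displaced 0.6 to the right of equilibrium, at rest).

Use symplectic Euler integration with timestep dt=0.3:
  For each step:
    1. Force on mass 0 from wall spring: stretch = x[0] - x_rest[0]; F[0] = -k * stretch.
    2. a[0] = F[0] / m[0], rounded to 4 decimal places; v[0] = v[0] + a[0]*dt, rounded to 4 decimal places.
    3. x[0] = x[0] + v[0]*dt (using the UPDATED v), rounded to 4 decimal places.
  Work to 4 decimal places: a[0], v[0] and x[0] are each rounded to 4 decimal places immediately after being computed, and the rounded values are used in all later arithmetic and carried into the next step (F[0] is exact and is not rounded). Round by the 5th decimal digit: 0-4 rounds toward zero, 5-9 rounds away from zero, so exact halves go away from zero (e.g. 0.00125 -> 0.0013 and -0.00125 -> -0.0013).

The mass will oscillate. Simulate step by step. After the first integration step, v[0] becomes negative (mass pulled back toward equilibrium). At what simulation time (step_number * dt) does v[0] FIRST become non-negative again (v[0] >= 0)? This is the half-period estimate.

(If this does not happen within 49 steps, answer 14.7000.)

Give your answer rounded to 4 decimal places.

Step 0: x=[4.4000] v=[0.0000]
Step 1: x=[4.3168] v=[-0.2775]
Step 2: x=[4.1619] v=[-0.5165]
Step 3: x=[3.9567] v=[-0.6839]
Step 4: x=[3.7298] v=[-0.7564]
Step 5: x=[3.5126] v=[-0.7239]
Step 6: x=[3.3353] v=[-0.5910]
Step 7: x=[3.2225] v=[-0.3761]
Step 8: x=[3.1898] v=[-0.1090]
Step 9: x=[3.2418] v=[0.1732]
First v>=0 after going negative at step 9, time=2.7000

Answer: 2.7000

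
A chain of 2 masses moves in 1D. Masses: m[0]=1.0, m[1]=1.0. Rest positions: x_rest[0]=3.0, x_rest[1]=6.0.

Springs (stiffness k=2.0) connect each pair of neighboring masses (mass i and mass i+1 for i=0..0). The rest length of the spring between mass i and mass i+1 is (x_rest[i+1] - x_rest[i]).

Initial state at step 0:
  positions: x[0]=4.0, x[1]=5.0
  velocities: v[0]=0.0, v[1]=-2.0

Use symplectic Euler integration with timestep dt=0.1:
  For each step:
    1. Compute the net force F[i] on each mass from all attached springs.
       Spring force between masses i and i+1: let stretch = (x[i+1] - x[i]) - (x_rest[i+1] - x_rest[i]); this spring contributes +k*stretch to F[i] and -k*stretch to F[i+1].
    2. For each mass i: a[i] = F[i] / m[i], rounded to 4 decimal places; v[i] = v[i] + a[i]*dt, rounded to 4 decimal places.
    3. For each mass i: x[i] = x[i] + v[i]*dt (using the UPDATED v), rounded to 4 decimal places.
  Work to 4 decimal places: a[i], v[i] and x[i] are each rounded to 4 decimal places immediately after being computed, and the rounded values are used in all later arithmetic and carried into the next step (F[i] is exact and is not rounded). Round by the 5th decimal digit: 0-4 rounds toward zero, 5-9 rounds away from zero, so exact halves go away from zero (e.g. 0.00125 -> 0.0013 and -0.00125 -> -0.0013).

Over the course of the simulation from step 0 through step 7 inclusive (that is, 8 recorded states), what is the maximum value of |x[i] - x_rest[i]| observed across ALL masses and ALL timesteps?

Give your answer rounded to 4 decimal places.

Step 0: x=[4.0000 5.0000] v=[0.0000 -2.0000]
Step 1: x=[3.9600 4.8400] v=[-0.4000 -1.6000]
Step 2: x=[3.8776 4.7224] v=[-0.8240 -1.1760]
Step 3: x=[3.7521 4.6479] v=[-1.2550 -0.7450]
Step 4: x=[3.5845 4.6155] v=[-1.6758 -0.3242]
Step 5: x=[3.3775 4.6225] v=[-2.0696 0.0696]
Step 6: x=[3.1354 4.6646] v=[-2.4206 0.4206]
Step 7: x=[2.8639 4.7361] v=[-2.7148 0.7148]
Max displacement = 1.3845

Answer: 1.3845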